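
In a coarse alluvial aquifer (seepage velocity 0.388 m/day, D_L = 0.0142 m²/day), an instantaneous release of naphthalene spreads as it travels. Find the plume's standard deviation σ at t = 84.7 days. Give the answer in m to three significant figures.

1.55 m

Dispersive spreading gives a Gaussian with σ² = 2Dt; advection only shifts the center.
σ = √(2 × 0.0142 × 84.7) = 1.55 m.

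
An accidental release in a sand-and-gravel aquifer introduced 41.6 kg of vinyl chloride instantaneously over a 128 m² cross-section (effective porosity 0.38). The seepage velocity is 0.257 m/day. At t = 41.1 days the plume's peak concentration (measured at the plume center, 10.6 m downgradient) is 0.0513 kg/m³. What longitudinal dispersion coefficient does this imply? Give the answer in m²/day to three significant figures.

0.538 m²/day

At the plume center C_max = M/(n_e·A·√(4πDt)), so D = M²/(4πt·(n_e·A·C_max)²).
n_e·A·C_max = 0.38 × 128 × 0.0513 = 2.495 kg/m.
D = 41.6²/(4π × 41.1 × 2.495²) = 0.538 m²/day.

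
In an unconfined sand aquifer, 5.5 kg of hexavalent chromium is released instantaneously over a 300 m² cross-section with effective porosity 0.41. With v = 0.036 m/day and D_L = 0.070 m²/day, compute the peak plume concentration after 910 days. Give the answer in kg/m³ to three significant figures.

0.00158 kg/m³

The peak of an instantaneous 1D plume sits at x = vt; there the Gaussian factor is 1 and C_max = M/(n_e·A·√(4πDt)), where n_e·A is the pore area the mass is dissolved in.
√(4πDt) = √(4π × 0.070 × 910) = 28.29 m, so C_max = 5.5/(0.41 × 300 × 28.29) = 0.00158 kg/m³.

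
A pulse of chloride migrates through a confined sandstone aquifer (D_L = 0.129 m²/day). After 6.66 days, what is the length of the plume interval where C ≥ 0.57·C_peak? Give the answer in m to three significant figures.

The plume is Gaussian with σ = √(2Dt) = √(2 × 0.129 × 6.66) = 1.311 m.
C/C_peak = exp(−Δx²/(2σ²)) = 0.57 ⇒ Δx = σ·√(−2 ln 0.57) = 1.311 × 1.060 = 1.390 m.
Width = 2Δx = 2.78 m.

2.78 m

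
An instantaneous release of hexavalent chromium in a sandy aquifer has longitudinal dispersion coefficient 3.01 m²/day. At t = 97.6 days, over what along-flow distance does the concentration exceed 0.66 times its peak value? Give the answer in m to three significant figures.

The plume is Gaussian with σ = √(2Dt) = √(2 × 3.01 × 97.6) = 24.24 m.
C/C_peak = exp(−Δx²/(2σ²)) = 0.66 ⇒ Δx = σ·√(−2 ln 0.66) = 24.24 × 0.9116 = 22.10 m.
Width = 2Δx = 44.2 m.

44.2 m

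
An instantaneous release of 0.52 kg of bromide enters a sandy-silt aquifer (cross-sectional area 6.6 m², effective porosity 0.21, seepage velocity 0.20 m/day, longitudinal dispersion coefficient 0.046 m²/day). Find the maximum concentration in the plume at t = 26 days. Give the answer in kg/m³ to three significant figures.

The peak of an instantaneous 1D plume sits at x = vt; there the Gaussian factor is 1 and C_max = M/(n_e·A·√(4πDt)), where n_e·A is the pore area the mass is dissolved in.
√(4πDt) = √(4π × 0.046 × 26) = 3.877 m, so C_max = 0.52/(0.21 × 6.6 × 3.877) = 0.0968 kg/m³.

0.0968 kg/m³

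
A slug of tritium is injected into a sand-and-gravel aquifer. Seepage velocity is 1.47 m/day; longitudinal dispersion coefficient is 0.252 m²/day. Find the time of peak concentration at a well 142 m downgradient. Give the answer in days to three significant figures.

96.5 days

For the 1D instantaneous-source solution, setting ∂C/∂t = 0 at fixed x gives v²t² + 2Dt − x² = 0, so t = (√(D² + v²x²) − D)/v².
√(D² + v²x²) = √(0.252² + 1.47² × 142²) = 208.7; v² = 2.1609.
t = (208.7 − 0.252)/2.1609 = 96.5 days (vs. the pure-advection estimate x/v = 96.6 d).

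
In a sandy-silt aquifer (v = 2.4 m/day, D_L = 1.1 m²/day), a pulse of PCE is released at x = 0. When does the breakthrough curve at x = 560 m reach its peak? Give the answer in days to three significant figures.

233 days

For the 1D instantaneous-source solution, setting ∂C/∂t = 0 at fixed x gives v²t² + 2Dt − x² = 0, so t = (√(D² + v²x²) − D)/v².
√(D² + v²x²) = √(1.1² + 2.4² × 560²) = 1344; v² = 5.76.
t = (1344 − 1.1)/5.76 = 233 days (vs. the pure-advection estimate x/v = 233 d).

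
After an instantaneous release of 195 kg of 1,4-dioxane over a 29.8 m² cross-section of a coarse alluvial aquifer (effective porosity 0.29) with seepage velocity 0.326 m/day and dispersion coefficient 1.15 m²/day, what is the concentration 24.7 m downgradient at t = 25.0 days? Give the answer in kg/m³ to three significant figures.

0.110 kg/m³

For an instantaneous plane source, C(x,t) = M/(n_e·A·√(4πDt)) · exp(−(x−vt)²/(4Dt)), with n_e·A the pore (flow) area.
Plume center vt = 0.326 × 25.0 = 8.15 m, so the well at 24.7 m is 16.55 m downgradient of the peak.
√(4πDt) = 19.01 m, giving peak height M/(n_e·A·√(4πDt)) = 195/(0.29 × 29.8 × 19.01) = 1.187 kg/m³.
(x−vt)²/(4Dt) = (16.55)²/(4 × 1.15 × 25.0) = 2.382; exp(−2.382) = 0.09237.
C = 1.187 × 0.09237 = 0.110 kg/m³.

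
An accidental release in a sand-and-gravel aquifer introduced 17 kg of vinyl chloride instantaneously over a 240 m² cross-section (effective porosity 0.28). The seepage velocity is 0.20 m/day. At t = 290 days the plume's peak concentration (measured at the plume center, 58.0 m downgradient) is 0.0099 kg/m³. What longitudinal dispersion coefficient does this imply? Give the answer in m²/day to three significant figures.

At the plume center C_max = M/(n_e·A·√(4πDt)), so D = M²/(4πt·(n_e·A·C_max)²).
n_e·A·C_max = 0.28 × 240 × 0.0099 = 0.6653 kg/m.
D = 17²/(4π × 290 × 0.6653²) = 0.179 m²/day.

0.179 m²/day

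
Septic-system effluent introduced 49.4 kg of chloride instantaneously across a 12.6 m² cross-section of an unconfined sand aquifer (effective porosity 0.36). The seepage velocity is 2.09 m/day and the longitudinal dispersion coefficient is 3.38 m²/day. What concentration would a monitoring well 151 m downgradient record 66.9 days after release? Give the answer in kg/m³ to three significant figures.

0.178 kg/m³

For an instantaneous plane source, C(x,t) = M/(n_e·A·√(4πDt)) · exp(−(x−vt)²/(4Dt)), with n_e·A the pore (flow) area.
Plume center vt = 2.09 × 66.9 = 139.821 m, so the well at 151 m is 11.179 m downgradient of the peak.
√(4πDt) = 53.31 m, giving peak height M/(n_e·A·√(4πDt)) = 49.4/(0.36 × 12.6 × 53.31) = 0.2043 kg/m³.
(x−vt)²/(4Dt) = (11.179)²/(4 × 3.38 × 66.9) = 0.1382; exp(−0.1382) = 0.8709.
C = 0.2043 × 0.8709 = 0.178 kg/m³.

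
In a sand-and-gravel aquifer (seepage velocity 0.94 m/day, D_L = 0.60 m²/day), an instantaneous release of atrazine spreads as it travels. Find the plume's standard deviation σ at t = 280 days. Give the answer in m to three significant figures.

Dispersive spreading gives a Gaussian with σ² = 2Dt; advection only shifts the center.
σ = √(2 × 0.60 × 280) = 18.3 m.

18.3 m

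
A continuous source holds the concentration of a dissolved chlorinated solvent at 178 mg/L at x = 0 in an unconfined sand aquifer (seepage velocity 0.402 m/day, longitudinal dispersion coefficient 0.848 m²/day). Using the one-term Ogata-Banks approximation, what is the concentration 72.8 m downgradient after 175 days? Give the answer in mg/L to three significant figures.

For a continuous step input, C/C₀ ≈ ½·erfc((x−vt)/(2√(Dt))).
vt = 0.402 × 175 = 70.35 m and 2√(Dt) = 2√(0.848 × 175) = 24.36 m.
Argument (x−vt)/(2√(Dt)) = (72.8 − 70.35)/24.36 = 0.1006; ½·erfc(0.1006) = 0.4434.
C = 178 × 0.4434 = 78.9 mg/L.

78.9 mg/L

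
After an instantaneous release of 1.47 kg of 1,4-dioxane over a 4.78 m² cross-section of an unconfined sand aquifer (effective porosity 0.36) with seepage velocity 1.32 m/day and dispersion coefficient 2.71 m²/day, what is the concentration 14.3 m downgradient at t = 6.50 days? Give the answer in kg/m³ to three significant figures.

0.0361 kg/m³

For an instantaneous plane source, C(x,t) = M/(n_e·A·√(4πDt)) · exp(−(x−vt)²/(4Dt)), with n_e·A the pore (flow) area.
Plume center vt = 1.32 × 6.50 = 8.58 m, so the well at 14.3 m is 5.72 m downgradient of the peak.
√(4πDt) = 14.88 m, giving peak height M/(n_e·A·√(4πDt)) = 1.47/(0.36 × 4.78 × 14.88) = 0.05741 kg/m³.
(x−vt)²/(4Dt) = (5.72)²/(4 × 2.71 × 6.50) = 0.4644; exp(−0.4644) = 0.6285.
C = 0.05741 × 0.6285 = 0.0361 kg/m³.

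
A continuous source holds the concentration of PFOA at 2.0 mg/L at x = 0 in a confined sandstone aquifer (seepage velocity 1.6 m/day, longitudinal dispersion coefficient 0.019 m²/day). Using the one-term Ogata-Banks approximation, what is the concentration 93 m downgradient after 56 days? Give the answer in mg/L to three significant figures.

0.0198 mg/L

For a continuous step input, C/C₀ ≈ ½·erfc((x−vt)/(2√(Dt))).
vt = 1.6 × 56 = 89.6 m and 2√(Dt) = 2√(0.019 × 56) = 2.063 m.
Argument (x−vt)/(2√(Dt)) = (93 − 89.6)/2.063 = 1.648; ½·erfc(1.648) = 0.009887.
C = 2.0 × 0.009887 = 0.0198 mg/L.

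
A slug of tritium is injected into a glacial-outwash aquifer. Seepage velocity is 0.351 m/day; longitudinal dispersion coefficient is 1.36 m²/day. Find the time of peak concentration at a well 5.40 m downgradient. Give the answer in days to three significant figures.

For the 1D instantaneous-source solution, setting ∂C/∂t = 0 at fixed x gives v²t² + 2Dt − x² = 0, so t = (√(D² + v²x²) − D)/v².
√(D² + v²x²) = √(1.36² + 0.351² × 5.40²) = 2.333; v² = 0.123201.
t = (2.333 − 1.36)/0.123201 = 7.90 days (vs. the pure-advection estimate x/v = 15.4 d).

7.90 days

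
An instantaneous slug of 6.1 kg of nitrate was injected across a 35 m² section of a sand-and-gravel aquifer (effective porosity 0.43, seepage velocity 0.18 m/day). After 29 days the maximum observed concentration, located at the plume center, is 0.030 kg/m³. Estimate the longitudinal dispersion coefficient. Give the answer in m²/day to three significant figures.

At the plume center C_max = M/(n_e·A·√(4πDt)), so D = M²/(4πt·(n_e·A·C_max)²).
n_e·A·C_max = 0.43 × 35 × 0.030 = 0.4515 kg/m.
D = 6.1²/(4π × 29 × 0.4515²) = 0.501 m²/day.

0.501 m²/day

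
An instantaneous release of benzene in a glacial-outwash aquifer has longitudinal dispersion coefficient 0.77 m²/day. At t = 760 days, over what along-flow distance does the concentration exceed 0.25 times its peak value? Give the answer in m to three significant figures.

The plume is Gaussian with σ = √(2Dt) = √(2 × 0.77 × 760) = 34.21 m.
C/C_peak = exp(−Δx²/(2σ²)) = 0.25 ⇒ Δx = σ·√(−2 ln 0.25) = 34.21 × 1.665 = 56.96 m.
Width = 2Δx = 114 m.

114 m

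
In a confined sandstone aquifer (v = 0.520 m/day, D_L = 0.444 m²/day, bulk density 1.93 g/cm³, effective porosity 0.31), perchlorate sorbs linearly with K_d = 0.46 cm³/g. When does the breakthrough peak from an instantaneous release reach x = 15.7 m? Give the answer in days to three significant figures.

110 days

Retardation factor R = 1 + ρ_b·K_d/n = 1 + 1.93 × 0.46/0.31 = 3.864.
Sorption retards both mechanisms: v_R = v/R = 0.1346 m/day, D_R = D/R = 0.1149 m²/day.
Peak time from v_R²t² + 2D_R t − x² = 0: t = (√(D_R² + v_R²x²) − D_R)/v_R².
√(D_R² + v_R²x²) = √(0.1149² + 0.1346² × 15.7²) = 2.116; v_R² = 0.01812.
t = (2.116 − 0.1149)/0.01812 = 110 days.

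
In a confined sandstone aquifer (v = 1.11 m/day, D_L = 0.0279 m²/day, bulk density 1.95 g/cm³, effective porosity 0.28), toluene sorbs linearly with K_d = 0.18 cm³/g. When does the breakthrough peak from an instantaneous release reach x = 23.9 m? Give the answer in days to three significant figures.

48.5 days

Retardation factor R = 1 + ρ_b·K_d/n = 1 + 1.95 × 0.18/0.28 = 2.254.
Sorption retards both mechanisms: v_R = v/R = 0.4925 m/day, D_R = D/R = 0.01238 m²/day.
Peak time from v_R²t² + 2D_R t − x² = 0: t = (√(D_R² + v_R²x²) − D_R)/v_R².
√(D_R² + v_R²x²) = √(0.01238² + 0.4925² × 23.9²) = 11.77; v_R² = 0.2426.
t = (11.77 − 0.01238)/0.2426 = 48.5 days.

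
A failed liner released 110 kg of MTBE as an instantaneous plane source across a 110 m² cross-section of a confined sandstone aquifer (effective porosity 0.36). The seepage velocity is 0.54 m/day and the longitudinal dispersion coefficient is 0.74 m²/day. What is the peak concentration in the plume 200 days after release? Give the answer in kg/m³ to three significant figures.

0.0644 kg/m³

The peak of an instantaneous 1D plume sits at x = vt; there the Gaussian factor is 1 and C_max = M/(n_e·A·√(4πDt)), where n_e·A is the pore area the mass is dissolved in.
√(4πDt) = √(4π × 0.74 × 200) = 43.13 m, so C_max = 110/(0.36 × 110 × 43.13) = 0.0644 kg/m³.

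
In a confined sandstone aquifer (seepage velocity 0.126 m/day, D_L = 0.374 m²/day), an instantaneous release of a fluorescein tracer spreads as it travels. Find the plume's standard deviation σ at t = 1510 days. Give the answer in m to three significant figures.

33.6 m

Dispersive spreading gives a Gaussian with σ² = 2Dt; advection only shifts the center.
σ = √(2 × 0.374 × 1510) = 33.6 m.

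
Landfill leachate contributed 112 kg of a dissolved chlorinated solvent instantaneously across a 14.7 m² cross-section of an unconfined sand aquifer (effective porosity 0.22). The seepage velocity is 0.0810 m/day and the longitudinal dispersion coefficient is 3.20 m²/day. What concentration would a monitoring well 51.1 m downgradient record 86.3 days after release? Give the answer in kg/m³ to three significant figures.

0.101 kg/m³

For an instantaneous plane source, C(x,t) = M/(n_e·A·√(4πDt)) · exp(−(x−vt)²/(4Dt)), with n_e·A the pore (flow) area.
Plume center vt = 0.0810 × 86.3 = 6.9903 m, so the well at 51.1 m is 44.1097 m downgradient of the peak.
√(4πDt) = 58.91 m, giving peak height M/(n_e·A·√(4πDt)) = 112/(0.22 × 14.7 × 58.91) = 0.5879 kg/m³.
(x−vt)²/(4Dt) = (44.1097)²/(4 × 3.20 × 86.3) = 1.761; exp(−1.761) = 0.1719.
C = 0.5879 × 0.1719 = 0.101 kg/m³.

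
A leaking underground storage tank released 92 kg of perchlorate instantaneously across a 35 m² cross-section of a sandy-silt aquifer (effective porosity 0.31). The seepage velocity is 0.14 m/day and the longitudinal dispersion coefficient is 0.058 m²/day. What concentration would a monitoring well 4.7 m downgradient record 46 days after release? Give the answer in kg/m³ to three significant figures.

For an instantaneous plane source, C(x,t) = M/(n_e·A·√(4πDt)) · exp(−(x−vt)²/(4Dt)), with n_e·A the pore (flow) area.
Plume center vt = 0.14 × 46 = 6.44 m, so the well at 4.7 m is 1.74 m upgradient of the peak.
√(4πDt) = 5.790 m, giving peak height M/(n_e·A·√(4πDt)) = 92/(0.31 × 35 × 5.790) = 1.464 kg/m³.
(x−vt)²/(4Dt) = (-1.74)²/(4 × 0.058 × 46) = 0.2837; exp(−0.2837) = 0.7530.
C = 1.464 × 0.7530 = 1.10 kg/m³.

1.10 kg/m³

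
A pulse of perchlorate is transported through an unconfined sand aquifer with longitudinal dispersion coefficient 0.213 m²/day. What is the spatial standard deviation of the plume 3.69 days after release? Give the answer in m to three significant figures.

1.25 m

Dispersive spreading gives a Gaussian with σ² = 2Dt; advection only shifts the center.
σ = √(2 × 0.213 × 3.69) = 1.25 m.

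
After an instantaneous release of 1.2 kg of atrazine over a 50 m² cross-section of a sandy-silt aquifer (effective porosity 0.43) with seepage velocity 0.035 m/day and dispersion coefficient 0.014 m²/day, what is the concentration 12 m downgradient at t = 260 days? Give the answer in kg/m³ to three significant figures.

0.00463 kg/m³

For an instantaneous plane source, C(x,t) = M/(n_e·A·√(4πDt)) · exp(−(x−vt)²/(4Dt)), with n_e·A the pore (flow) area.
Plume center vt = 0.035 × 260 = 9.1 m, so the well at 12 m is 2.9 m downgradient of the peak.
√(4πDt) = 6.763 m, giving peak height M/(n_e·A·√(4πDt)) = 1.2/(0.43 × 50 × 6.763) = 0.008253 kg/m³.
(x−vt)²/(4Dt) = (2.9)²/(4 × 0.014 × 260) = 0.5776; exp(−0.5776) = 0.5612.
C = 0.008253 × 0.5612 = 0.00463 kg/m³.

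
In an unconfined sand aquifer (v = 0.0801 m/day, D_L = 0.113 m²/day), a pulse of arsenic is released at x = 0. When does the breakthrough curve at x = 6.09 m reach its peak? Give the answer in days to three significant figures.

For the 1D instantaneous-source solution, setting ∂C/∂t = 0 at fixed x gives v²t² + 2Dt − x² = 0, so t = (√(D² + v²x²) − D)/v².
√(D² + v²x²) = √(0.113² + 0.0801² × 6.09²) = 0.5007; v² = 0.00641601.
t = (0.5007 − 0.113)/0.00641601 = 60.4 days (vs. the pure-advection estimate x/v = 76.0 d).

60.4 days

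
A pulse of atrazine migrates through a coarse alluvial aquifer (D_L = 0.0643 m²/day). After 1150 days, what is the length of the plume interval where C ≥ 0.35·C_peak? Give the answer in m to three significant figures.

35.2 m

The plume is Gaussian with σ = √(2Dt) = √(2 × 0.0643 × 1150) = 12.16 m.
C/C_peak = exp(−Δx²/(2σ²)) = 0.35 ⇒ Δx = σ·√(−2 ln 0.35) = 12.16 × 1.449 = 17.62 m.
Width = 2Δx = 35.2 m.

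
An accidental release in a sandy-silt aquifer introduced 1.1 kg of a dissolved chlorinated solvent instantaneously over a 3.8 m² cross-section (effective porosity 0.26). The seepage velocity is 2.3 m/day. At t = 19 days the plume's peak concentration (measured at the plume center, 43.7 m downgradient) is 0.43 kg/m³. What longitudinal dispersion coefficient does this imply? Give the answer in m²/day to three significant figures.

0.0281 m²/day

At the plume center C_max = M/(n_e·A·√(4πDt)), so D = M²/(4πt·(n_e·A·C_max)²).
n_e·A·C_max = 0.26 × 3.8 × 0.43 = 0.4248 kg/m.
D = 1.1²/(4π × 19 × 0.4248²) = 0.0281 m²/day.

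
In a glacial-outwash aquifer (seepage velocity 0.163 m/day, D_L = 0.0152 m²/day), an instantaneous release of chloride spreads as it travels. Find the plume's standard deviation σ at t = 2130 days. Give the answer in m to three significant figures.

Dispersive spreading gives a Gaussian with σ² = 2Dt; advection only shifts the center.
σ = √(2 × 0.0152 × 2130) = 8.05 m.

8.05 m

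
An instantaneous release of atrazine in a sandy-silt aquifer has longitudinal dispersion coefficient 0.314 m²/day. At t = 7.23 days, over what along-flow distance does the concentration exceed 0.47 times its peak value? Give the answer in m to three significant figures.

The plume is Gaussian with σ = √(2Dt) = √(2 × 0.314 × 7.23) = 2.131 m.
C/C_peak = exp(−Δx²/(2σ²)) = 0.47 ⇒ Δx = σ·√(−2 ln 0.47) = 2.131 × 1.229 = 2.619 m.
Width = 2Δx = 5.24 m.

5.24 m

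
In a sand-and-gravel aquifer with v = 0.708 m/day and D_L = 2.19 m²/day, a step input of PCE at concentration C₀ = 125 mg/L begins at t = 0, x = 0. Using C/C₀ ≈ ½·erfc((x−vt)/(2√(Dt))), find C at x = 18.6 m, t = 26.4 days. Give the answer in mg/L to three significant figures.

For a continuous step input, C/C₀ ≈ ½·erfc((x−vt)/(2√(Dt))).
vt = 0.708 × 26.4 = 18.6912 m and 2√(Dt) = 2√(2.19 × 26.4) = 15.21 m.
Argument (x−vt)/(2√(Dt)) = (18.6 − 18.6912)/15.21 = -0.005996; ½·erfc(-0.005996) = 0.5034.
C = 125 × 0.5034 = 62.9 mg/L.

62.9 mg/L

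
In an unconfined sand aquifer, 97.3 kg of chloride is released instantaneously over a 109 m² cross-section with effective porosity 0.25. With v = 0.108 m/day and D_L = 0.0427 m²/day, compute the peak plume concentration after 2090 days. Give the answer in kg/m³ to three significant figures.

The peak of an instantaneous 1D plume sits at x = vt; there the Gaussian factor is 1 and C_max = M/(n_e·A·√(4πDt)), where n_e·A is the pore area the mass is dissolved in.
√(4πDt) = √(4π × 0.0427 × 2090) = 33.49 m, so C_max = 97.3/(0.25 × 109 × 33.49) = 0.107 kg/m³.

0.107 kg/m³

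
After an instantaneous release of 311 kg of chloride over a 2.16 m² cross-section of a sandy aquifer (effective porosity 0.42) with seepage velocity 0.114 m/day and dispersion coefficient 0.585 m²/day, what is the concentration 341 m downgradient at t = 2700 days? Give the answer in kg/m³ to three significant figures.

2.04 kg/m³

For an instantaneous plane source, C(x,t) = M/(n_e·A·√(4πDt)) · exp(−(x−vt)²/(4Dt)), with n_e·A the pore (flow) area.
Plume center vt = 0.114 × 2700 = 307.8 m, so the well at 341 m is 33.2 m downgradient of the peak.
√(4πDt) = 140.9 m, giving peak height M/(n_e·A·√(4πDt)) = 311/(0.42 × 2.16 × 140.9) = 2.433 kg/m³.
(x−vt)²/(4Dt) = (33.2)²/(4 × 0.585 × 2700) = 0.1745; exp(−0.1745) = 0.8399.
C = 2.433 × 0.8399 = 2.04 kg/m³.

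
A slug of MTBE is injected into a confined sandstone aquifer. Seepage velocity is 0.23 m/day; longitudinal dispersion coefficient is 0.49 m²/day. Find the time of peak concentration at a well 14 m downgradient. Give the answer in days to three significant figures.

52.3 days

For the 1D instantaneous-source solution, setting ∂C/∂t = 0 at fixed x gives v²t² + 2Dt − x² = 0, so t = (√(D² + v²x²) − D)/v².
√(D² + v²x²) = √(0.49² + 0.23² × 14²) = 3.257; v² = 0.0529.
t = (3.257 − 0.49)/0.0529 = 52.3 days (vs. the pure-advection estimate x/v = 60.9 d).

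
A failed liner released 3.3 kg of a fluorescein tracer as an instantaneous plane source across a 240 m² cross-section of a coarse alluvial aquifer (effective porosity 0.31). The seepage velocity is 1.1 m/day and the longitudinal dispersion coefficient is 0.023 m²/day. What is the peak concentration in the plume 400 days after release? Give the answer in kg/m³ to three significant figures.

The peak of an instantaneous 1D plume sits at x = vt; there the Gaussian factor is 1 and C_max = M/(n_e·A·√(4πDt)), where n_e·A is the pore area the mass is dissolved in.
√(4πDt) = √(4π × 0.023 × 400) = 10.75 m, so C_max = 3.3/(0.31 × 240 × 10.75) = 0.00413 kg/m³.

0.00413 kg/m³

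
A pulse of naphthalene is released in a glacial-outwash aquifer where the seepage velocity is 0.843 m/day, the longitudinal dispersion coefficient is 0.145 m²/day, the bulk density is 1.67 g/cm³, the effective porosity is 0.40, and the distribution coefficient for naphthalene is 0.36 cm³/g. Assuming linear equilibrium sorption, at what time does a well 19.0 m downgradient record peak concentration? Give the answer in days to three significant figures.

55.9 days

Retardation factor R = 1 + ρ_b·K_d/n = 1 + 1.67 × 0.36/0.40 = 2.503.
Sorption retards both mechanisms: v_R = v/R = 0.3368 m/day, D_R = D/R = 0.05793 m²/day.
Peak time from v_R²t² + 2D_R t − x² = 0: t = (√(D_R² + v_R²x²) − D_R)/v_R².
√(D_R² + v_R²x²) = √(0.05793² + 0.3368² × 19.0²) = 6.399; v_R² = 0.1134.
t = (6.399 − 0.05793)/0.1134 = 55.9 days.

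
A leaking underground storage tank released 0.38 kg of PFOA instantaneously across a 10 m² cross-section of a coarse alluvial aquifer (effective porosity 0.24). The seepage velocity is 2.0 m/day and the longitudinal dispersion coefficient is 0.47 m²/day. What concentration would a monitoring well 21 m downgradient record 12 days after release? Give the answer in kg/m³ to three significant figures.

0.0126 kg/m³

For an instantaneous plane source, C(x,t) = M/(n_e·A·√(4πDt)) · exp(−(x−vt)²/(4Dt)), with n_e·A the pore (flow) area.
Plume center vt = 2.0 × 12 = 24 m, so the well at 21 m is 3 m upgradient of the peak.
√(4πDt) = 8.419 m, giving peak height M/(n_e·A·√(4πDt)) = 0.38/(0.24 × 10 × 8.419) = 0.01881 kg/m³.
(x−vt)²/(4Dt) = (-3)²/(4 × 0.47 × 12) = 0.3989; exp(−0.3989) = 0.6711.
C = 0.01881 × 0.6711 = 0.0126 kg/m³.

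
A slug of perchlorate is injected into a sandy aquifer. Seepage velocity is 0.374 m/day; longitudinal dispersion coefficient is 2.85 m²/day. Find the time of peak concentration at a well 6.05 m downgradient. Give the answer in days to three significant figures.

For the 1D instantaneous-source solution, setting ∂C/∂t = 0 at fixed x gives v²t² + 2Dt − x² = 0, so t = (√(D² + v²x²) − D)/v².
√(D² + v²x²) = √(2.85² + 0.374² × 6.05²) = 3.639; v² = 0.139876.
t = (3.639 − 2.85)/0.139876 = 5.64 days (vs. the pure-advection estimate x/v = 16.2 d).

5.64 days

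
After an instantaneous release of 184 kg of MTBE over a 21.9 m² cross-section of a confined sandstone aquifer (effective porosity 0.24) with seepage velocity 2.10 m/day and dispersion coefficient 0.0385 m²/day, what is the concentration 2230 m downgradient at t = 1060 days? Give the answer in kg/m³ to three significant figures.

For an instantaneous plane source, C(x,t) = M/(n_e·A·√(4πDt)) · exp(−(x−vt)²/(4Dt)), with n_e·A the pore (flow) area.
Plume center vt = 2.10 × 1060 = 2226 m, so the well at 2230 m is 4 m downgradient of the peak.
√(4πDt) = 22.65 m, giving peak height M/(n_e·A·√(4πDt)) = 184/(0.24 × 21.9 × 22.65) = 1.546 kg/m³.
(x−vt)²/(4Dt) = (4)²/(4 × 0.0385 × 1060) = 0.09802; exp(−0.09802) = 0.9066.
C = 1.546 × 0.9066 = 1.40 kg/m³.

1.40 kg/m³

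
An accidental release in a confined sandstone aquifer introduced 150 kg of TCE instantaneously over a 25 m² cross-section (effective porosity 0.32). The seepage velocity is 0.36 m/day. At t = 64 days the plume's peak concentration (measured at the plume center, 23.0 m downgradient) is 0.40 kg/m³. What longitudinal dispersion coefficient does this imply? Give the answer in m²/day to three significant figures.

2.73 m²/day

At the plume center C_max = M/(n_e·A·√(4πDt)), so D = M²/(4πt·(n_e·A·C_max)²).
n_e·A·C_max = 0.32 × 25 × 0.40 = 3.200 kg/m.
D = 150²/(4π × 64 × 3.200²) = 2.73 m²/day.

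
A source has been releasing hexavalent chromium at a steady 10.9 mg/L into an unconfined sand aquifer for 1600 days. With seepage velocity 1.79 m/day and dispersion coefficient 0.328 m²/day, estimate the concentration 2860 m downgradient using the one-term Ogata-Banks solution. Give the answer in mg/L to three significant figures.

For a continuous step input, C/C₀ ≈ ½·erfc((x−vt)/(2√(Dt))).
vt = 1.79 × 1600 = 2864 m and 2√(Dt) = 2√(0.328 × 1600) = 45.82 m.
Argument (x−vt)/(2√(Dt)) = (2860 − 2864)/45.82 = -0.08730; ½·erfc(-0.08730) = 0.5491.
C = 10.9 × 0.5491 = 5.99 mg/L.

5.99 mg/L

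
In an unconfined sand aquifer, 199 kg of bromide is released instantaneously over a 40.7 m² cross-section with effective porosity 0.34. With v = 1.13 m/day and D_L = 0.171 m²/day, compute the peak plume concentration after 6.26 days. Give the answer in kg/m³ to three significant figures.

The peak of an instantaneous 1D plume sits at x = vt; there the Gaussian factor is 1 and C_max = M/(n_e·A·√(4πDt)), where n_e·A is the pore area the mass is dissolved in.
√(4πDt) = √(4π × 0.171 × 6.26) = 3.668 m, so C_max = 199/(0.34 × 40.7 × 3.668) = 3.92 kg/m³.

3.92 kg/m³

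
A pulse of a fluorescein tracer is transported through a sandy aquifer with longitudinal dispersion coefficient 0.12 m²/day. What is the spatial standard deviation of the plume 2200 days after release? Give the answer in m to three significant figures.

23.0 m

Dispersive spreading gives a Gaussian with σ² = 2Dt; advection only shifts the center.
σ = √(2 × 0.12 × 2200) = 23.0 m.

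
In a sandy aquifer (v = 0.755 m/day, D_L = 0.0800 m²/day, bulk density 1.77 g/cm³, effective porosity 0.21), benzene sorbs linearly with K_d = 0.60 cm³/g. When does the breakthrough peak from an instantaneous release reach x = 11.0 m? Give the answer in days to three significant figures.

87.4 days

Retardation factor R = 1 + ρ_b·K_d/n = 1 + 1.77 × 0.60/0.21 = 6.057.
Sorption retards both mechanisms: v_R = v/R = 0.1246 m/day, D_R = D/R = 0.01321 m²/day.
Peak time from v_R²t² + 2D_R t − x² = 0: t = (√(D_R² + v_R²x²) − D_R)/v_R².
√(D_R² + v_R²x²) = √(0.01321² + 0.1246² × 11.0²) = 1.371; v_R² = 0.01553.
t = (1.371 − 0.01321)/0.01553 = 87.4 days.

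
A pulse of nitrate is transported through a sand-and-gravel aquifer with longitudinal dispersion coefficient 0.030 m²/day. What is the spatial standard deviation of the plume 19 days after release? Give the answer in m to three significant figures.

1.07 m

Dispersive spreading gives a Gaussian with σ² = 2Dt; advection only shifts the center.
σ = √(2 × 0.030 × 19) = 1.07 m.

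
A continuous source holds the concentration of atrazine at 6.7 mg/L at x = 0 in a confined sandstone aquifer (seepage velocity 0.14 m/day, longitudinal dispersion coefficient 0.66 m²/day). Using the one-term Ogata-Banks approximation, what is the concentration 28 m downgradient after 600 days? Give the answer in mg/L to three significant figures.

For a continuous step input, C/C₀ ≈ ½·erfc((x−vt)/(2√(Dt))).
vt = 0.14 × 600 = 84 m and 2√(Dt) = 2√(0.66 × 600) = 39.80 m.
Argument (x−vt)/(2√(Dt)) = (28 − 84)/39.80 = -1.407; ½·erfc(-1.407) = 0.9767.
C = 6.7 × 0.9767 = 6.54 mg/L.

6.54 mg/L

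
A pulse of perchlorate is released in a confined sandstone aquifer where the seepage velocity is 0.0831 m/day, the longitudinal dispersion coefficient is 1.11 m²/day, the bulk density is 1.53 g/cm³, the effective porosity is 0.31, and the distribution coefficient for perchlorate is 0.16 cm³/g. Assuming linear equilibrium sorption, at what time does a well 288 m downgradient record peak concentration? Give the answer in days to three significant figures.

5920 days

Retardation factor R = 1 + ρ_b·K_d/n = 1 + 1.53 × 0.16/0.31 = 1.790.
Sorption retards both mechanisms: v_R = v/R = 0.04642 m/day, D_R = D/R = 0.6201 m²/day.
Peak time from v_R²t² + 2D_R t − x² = 0: t = (√(D_R² + v_R²x²) − D_R)/v_R².
√(D_R² + v_R²x²) = √(0.6201² + 0.04642² × 288²) = 13.38; v_R² = 0.002155.
t = (13.38 − 0.6201)/0.002155 = 5920 days.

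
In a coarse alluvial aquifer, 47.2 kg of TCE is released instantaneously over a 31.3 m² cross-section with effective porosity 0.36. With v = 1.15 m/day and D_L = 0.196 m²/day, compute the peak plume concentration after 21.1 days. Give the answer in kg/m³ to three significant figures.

The peak of an instantaneous 1D plume sits at x = vt; there the Gaussian factor is 1 and C_max = M/(n_e·A·√(4πDt)), where n_e·A is the pore area the mass is dissolved in.
√(4πDt) = √(4π × 0.196 × 21.1) = 7.209 m, so C_max = 47.2/(0.36 × 31.3 × 7.209) = 0.581 kg/m³.

0.581 kg/m³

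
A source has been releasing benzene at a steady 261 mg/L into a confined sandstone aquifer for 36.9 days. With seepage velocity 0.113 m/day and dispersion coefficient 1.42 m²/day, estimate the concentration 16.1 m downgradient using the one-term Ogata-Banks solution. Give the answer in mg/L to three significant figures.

31.8 mg/L

For a continuous step input, C/C₀ ≈ ½·erfc((x−vt)/(2√(Dt))).
vt = 0.113 × 36.9 = 4.1697 m and 2√(Dt) = 2√(1.42 × 36.9) = 14.48 m.
Argument (x−vt)/(2√(Dt)) = (16.1 − 4.1697)/14.48 = 0.8239; ½·erfc(0.8239) = 0.1220.
C = 261 × 0.1220 = 31.8 mg/L.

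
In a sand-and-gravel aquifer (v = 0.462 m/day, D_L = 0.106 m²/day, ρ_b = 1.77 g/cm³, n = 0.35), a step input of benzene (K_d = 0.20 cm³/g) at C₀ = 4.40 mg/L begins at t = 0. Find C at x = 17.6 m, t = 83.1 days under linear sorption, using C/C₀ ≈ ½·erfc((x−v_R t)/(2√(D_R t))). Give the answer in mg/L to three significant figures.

3.05 mg/L

Retardation factor R = 1 + ρ_b·K_d/n = 1 + 1.77 × 0.20/0.35 = 2.011.
Sorption retards both mechanisms: v_R = v/R = 0.2297 m/day, D_R = D/R = 0.05271 m²/day.
v_R·t = 0.2297 × 83.1 = 19.08807 m; 2√(D_R t) = 4.186 m; argument = (17.6 − 19.08807)/4.186 = -0.3555.
C = C₀ × ½·erfc(-0.3555) = 4.40 × 0.6924 = 3.05 mg/L.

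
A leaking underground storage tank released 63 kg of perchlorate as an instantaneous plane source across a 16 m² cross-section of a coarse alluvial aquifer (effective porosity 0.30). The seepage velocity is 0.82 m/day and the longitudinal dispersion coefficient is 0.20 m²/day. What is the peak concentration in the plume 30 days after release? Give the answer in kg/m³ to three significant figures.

1.51 kg/m³

The peak of an instantaneous 1D plume sits at x = vt; there the Gaussian factor is 1 and C_max = M/(n_e·A·√(4πDt)), where n_e·A is the pore area the mass is dissolved in.
√(4πDt) = √(4π × 0.20 × 30) = 8.683 m, so C_max = 63/(0.30 × 16 × 8.683) = 1.51 kg/m³.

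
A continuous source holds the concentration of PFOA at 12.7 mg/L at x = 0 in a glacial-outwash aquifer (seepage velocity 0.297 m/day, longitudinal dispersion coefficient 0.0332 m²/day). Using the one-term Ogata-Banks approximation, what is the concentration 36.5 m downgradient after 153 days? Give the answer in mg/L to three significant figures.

12.7 mg/L

For a continuous step input, C/C₀ ≈ ½·erfc((x−vt)/(2√(Dt))).
vt = 0.297 × 153 = 45.441 m and 2√(Dt) = 2√(0.0332 × 153) = 4.508 m.
Argument (x−vt)/(2√(Dt)) = (36.5 − 45.441)/4.508 = -1.983; ½·erfc(-1.983) = 0.9975.
C = 12.7 × 0.9975 = 12.7 mg/L.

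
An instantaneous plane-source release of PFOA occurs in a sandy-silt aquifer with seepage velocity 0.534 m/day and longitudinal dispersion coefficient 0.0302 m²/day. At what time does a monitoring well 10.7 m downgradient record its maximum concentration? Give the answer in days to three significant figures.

19.9 days

For the 1D instantaneous-source solution, setting ∂C/∂t = 0 at fixed x gives v²t² + 2Dt − x² = 0, so t = (√(D² + v²x²) − D)/v².
√(D² + v²x²) = √(0.0302² + 0.534² × 10.7²) = 5.714; v² = 0.285156.
t = (5.714 − 0.0302)/0.285156 = 19.9 days (vs. the pure-advection estimate x/v = 20.0 d).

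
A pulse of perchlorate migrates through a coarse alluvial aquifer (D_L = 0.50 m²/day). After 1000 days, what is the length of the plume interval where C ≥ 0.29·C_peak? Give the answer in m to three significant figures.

99.5 m

The plume is Gaussian with σ = √(2Dt) = √(2 × 0.50 × 1000) = 31.62 m.
C/C_peak = exp(−Δx²/(2σ²)) = 0.29 ⇒ Δx = σ·√(−2 ln 0.29) = 31.62 × 1.573 = 49.74 m.
Width = 2Δx = 99.5 m.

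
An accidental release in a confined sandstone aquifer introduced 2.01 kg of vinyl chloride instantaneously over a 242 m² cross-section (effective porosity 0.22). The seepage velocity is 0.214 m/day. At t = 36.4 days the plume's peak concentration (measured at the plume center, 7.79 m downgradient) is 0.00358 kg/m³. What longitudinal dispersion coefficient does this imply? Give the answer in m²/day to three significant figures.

0.243 m²/day

At the plume center C_max = M/(n_e·A·√(4πDt)), so D = M²/(4πt·(n_e·A·C_max)²).
n_e·A·C_max = 0.22 × 242 × 0.00358 = 0.1906 kg/m.
D = 2.01²/(4π × 36.4 × 0.1906²) = 0.243 m²/day.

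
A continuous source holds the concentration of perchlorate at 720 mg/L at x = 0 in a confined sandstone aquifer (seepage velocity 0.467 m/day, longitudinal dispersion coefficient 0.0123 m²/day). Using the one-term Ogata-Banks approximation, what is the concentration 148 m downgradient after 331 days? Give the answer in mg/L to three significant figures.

712 mg/L

For a continuous step input, C/C₀ ≈ ½·erfc((x−vt)/(2√(Dt))).
vt = 0.467 × 331 = 154.577 m and 2√(Dt) = 2√(0.0123 × 331) = 4.035 m.
Argument (x−vt)/(2√(Dt)) = (148 − 154.577)/4.035 = -1.630; ½·erfc(-1.630) = 0.9894.
C = 720 × 0.9894 = 712 mg/L.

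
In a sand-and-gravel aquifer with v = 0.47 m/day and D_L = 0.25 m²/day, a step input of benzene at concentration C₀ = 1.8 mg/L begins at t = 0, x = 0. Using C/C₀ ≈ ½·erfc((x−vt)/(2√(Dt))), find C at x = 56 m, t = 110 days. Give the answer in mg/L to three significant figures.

For a continuous step input, C/C₀ ≈ ½·erfc((x−vt)/(2√(Dt))).
vt = 0.47 × 110 = 51.7 m and 2√(Dt) = 2√(0.25 × 110) = 10.49 m.
Argument (x−vt)/(2√(Dt)) = (56 − 51.7)/10.49 = 0.4099; ½·erfc(0.4099) = 0.2811.
C = 1.8 × 0.2811 = 0.506 mg/L.

0.506 mg/L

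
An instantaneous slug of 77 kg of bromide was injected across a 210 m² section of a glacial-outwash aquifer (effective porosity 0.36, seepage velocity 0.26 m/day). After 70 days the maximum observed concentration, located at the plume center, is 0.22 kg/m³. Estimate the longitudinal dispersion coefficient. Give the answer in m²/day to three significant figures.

0.0244 m²/day

At the plume center C_max = M/(n_e·A·√(4πDt)), so D = M²/(4πt·(n_e·A·C_max)²).
n_e·A·C_max = 0.36 × 210 × 0.22 = 16.63 kg/m.
D = 77²/(4π × 70 × 16.63²) = 0.0244 m²/day.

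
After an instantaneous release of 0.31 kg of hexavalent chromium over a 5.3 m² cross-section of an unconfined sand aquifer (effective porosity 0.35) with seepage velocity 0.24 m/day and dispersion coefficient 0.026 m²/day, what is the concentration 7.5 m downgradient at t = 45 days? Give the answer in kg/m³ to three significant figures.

For an instantaneous plane source, C(x,t) = M/(n_e·A·√(4πDt)) · exp(−(x−vt)²/(4Dt)), with n_e·A the pore (flow) area.
Plume center vt = 0.24 × 45 = 10.8 m, so the well at 7.5 m is 3.3 m upgradient of the peak.
√(4πDt) = 3.834 m, giving peak height M/(n_e·A·√(4πDt)) = 0.31/(0.35 × 5.3 × 3.834) = 0.04359 kg/m³.
(x−vt)²/(4Dt) = (-3.3)²/(4 × 0.026 × 45) = 2.327; exp(−2.327) = 0.09759.
C = 0.04359 × 0.09759 = 0.00425 kg/m³.

0.00425 kg/m³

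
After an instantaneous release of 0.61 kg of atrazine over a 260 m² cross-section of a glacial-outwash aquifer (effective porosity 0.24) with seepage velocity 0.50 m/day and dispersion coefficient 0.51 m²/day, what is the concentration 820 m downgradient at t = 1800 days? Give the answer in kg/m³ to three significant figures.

For an instantaneous plane source, C(x,t) = M/(n_e·A·√(4πDt)) · exp(−(x−vt)²/(4Dt)), with n_e·A the pore (flow) area.
Plume center vt = 0.50 × 1800 = 900 m, so the well at 820 m is 80 m upgradient of the peak.
√(4πDt) = 107.4 m, giving peak height M/(n_e·A·√(4πDt)) = 0.61/(0.24 × 260 × 107.4) = 9.102e-05 kg/m³.
(x−vt)²/(4Dt) = (-80)²/(4 × 0.51 × 1800) = 1.743; exp(−1.743) = 0.1750.
C = 9.102e-05 × 0.1750 = 1.59e-05 kg/m³.

1.59e-05 kg/m³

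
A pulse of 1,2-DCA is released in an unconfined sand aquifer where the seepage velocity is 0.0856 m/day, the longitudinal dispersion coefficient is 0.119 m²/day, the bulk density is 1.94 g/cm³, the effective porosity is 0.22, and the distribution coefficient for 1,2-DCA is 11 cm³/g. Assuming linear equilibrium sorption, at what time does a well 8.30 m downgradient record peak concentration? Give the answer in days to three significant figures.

8040 days

Retardation factor R = 1 + ρ_b·K_d/n = 1 + 1.94 × 11/0.22 = 98.00.
Sorption retards both mechanisms: v_R = v/R = 0.0008735 m/day, D_R = D/R = 0.001214 m²/day.
Peak time from v_R²t² + 2D_R t − x² = 0: t = (√(D_R² + v_R²x²) − D_R)/v_R².
√(D_R² + v_R²x²) = √(0.001214² + 0.0008735² × 8.30²) = 0.007351; v_R² = 7.630e-07.
t = (0.007351 − 0.001214)/7.630e-07 = 8040 days.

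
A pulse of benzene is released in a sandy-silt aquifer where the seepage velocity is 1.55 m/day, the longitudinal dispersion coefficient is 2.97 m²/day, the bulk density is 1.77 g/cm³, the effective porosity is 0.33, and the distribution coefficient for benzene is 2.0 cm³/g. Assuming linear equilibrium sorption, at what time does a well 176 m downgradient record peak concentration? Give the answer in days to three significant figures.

1320 days

Retardation factor R = 1 + ρ_b·K_d/n = 1 + 1.77 × 2.0/0.33 = 11.73.
Sorption retards both mechanisms: v_R = v/R = 0.1321 m/day, D_R = D/R = 0.2532 m²/day.
Peak time from v_R²t² + 2D_R t − x² = 0: t = (√(D_R² + v_R²x²) − D_R)/v_R².
√(D_R² + v_R²x²) = √(0.2532² + 0.1321² × 176²) = 23.25; v_R² = 0.01745.
t = (23.25 − 0.2532)/0.01745 = 1320 days.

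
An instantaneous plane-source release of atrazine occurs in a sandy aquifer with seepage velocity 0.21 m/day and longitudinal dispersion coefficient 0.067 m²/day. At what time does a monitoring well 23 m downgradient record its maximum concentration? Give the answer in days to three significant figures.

For the 1D instantaneous-source solution, setting ∂C/∂t = 0 at fixed x gives v²t² + 2Dt − x² = 0, so t = (√(D² + v²x²) − D)/v².
√(D² + v²x²) = √(0.067² + 0.21² × 23²) = 4.830; v² = 0.0441.
t = (4.830 − 0.067)/0.0441 = 108 days (vs. the pure-advection estimate x/v = 110 d).

108 days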